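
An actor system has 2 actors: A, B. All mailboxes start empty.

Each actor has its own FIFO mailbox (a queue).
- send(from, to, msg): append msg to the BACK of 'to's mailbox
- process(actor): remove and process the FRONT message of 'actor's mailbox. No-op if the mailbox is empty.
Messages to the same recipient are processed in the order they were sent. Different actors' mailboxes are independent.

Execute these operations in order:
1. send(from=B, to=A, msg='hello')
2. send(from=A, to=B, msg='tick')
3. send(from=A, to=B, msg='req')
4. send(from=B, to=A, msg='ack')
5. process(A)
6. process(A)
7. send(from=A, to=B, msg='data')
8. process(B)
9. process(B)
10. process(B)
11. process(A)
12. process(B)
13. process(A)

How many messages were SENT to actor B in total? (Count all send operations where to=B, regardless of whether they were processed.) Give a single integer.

Answer: 3

Derivation:
After 1 (send(from=B, to=A, msg='hello')): A:[hello] B:[]
After 2 (send(from=A, to=B, msg='tick')): A:[hello] B:[tick]
After 3 (send(from=A, to=B, msg='req')): A:[hello] B:[tick,req]
After 4 (send(from=B, to=A, msg='ack')): A:[hello,ack] B:[tick,req]
After 5 (process(A)): A:[ack] B:[tick,req]
After 6 (process(A)): A:[] B:[tick,req]
After 7 (send(from=A, to=B, msg='data')): A:[] B:[tick,req,data]
After 8 (process(B)): A:[] B:[req,data]
After 9 (process(B)): A:[] B:[data]
After 10 (process(B)): A:[] B:[]
After 11 (process(A)): A:[] B:[]
After 12 (process(B)): A:[] B:[]
After 13 (process(A)): A:[] B:[]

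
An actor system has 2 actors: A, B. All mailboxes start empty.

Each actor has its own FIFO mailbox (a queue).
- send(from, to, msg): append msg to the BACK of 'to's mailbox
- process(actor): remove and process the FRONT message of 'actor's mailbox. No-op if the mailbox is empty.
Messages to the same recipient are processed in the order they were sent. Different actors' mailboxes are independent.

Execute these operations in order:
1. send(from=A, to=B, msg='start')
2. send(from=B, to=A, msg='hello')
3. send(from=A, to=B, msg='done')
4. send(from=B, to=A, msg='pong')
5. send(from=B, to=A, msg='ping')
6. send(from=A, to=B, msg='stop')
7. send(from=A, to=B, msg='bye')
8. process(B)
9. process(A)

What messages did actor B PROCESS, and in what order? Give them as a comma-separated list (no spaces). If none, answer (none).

Answer: start

Derivation:
After 1 (send(from=A, to=B, msg='start')): A:[] B:[start]
After 2 (send(from=B, to=A, msg='hello')): A:[hello] B:[start]
After 3 (send(from=A, to=B, msg='done')): A:[hello] B:[start,done]
After 4 (send(from=B, to=A, msg='pong')): A:[hello,pong] B:[start,done]
After 5 (send(from=B, to=A, msg='ping')): A:[hello,pong,ping] B:[start,done]
After 6 (send(from=A, to=B, msg='stop')): A:[hello,pong,ping] B:[start,done,stop]
After 7 (send(from=A, to=B, msg='bye')): A:[hello,pong,ping] B:[start,done,stop,bye]
After 8 (process(B)): A:[hello,pong,ping] B:[done,stop,bye]
After 9 (process(A)): A:[pong,ping] B:[done,stop,bye]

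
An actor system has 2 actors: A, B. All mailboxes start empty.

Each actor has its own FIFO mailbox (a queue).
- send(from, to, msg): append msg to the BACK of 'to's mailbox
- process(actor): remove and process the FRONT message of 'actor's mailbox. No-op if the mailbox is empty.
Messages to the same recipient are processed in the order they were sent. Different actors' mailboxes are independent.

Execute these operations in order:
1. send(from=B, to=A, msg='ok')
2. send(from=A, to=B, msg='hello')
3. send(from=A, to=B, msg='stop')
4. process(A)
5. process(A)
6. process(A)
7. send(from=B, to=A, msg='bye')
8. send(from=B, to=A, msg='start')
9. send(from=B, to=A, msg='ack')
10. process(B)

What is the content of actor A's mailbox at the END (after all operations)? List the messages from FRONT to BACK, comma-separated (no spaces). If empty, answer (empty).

After 1 (send(from=B, to=A, msg='ok')): A:[ok] B:[]
After 2 (send(from=A, to=B, msg='hello')): A:[ok] B:[hello]
After 3 (send(from=A, to=B, msg='stop')): A:[ok] B:[hello,stop]
After 4 (process(A)): A:[] B:[hello,stop]
After 5 (process(A)): A:[] B:[hello,stop]
After 6 (process(A)): A:[] B:[hello,stop]
After 7 (send(from=B, to=A, msg='bye')): A:[bye] B:[hello,stop]
After 8 (send(from=B, to=A, msg='start')): A:[bye,start] B:[hello,stop]
After 9 (send(from=B, to=A, msg='ack')): A:[bye,start,ack] B:[hello,stop]
After 10 (process(B)): A:[bye,start,ack] B:[stop]

Answer: bye,start,ack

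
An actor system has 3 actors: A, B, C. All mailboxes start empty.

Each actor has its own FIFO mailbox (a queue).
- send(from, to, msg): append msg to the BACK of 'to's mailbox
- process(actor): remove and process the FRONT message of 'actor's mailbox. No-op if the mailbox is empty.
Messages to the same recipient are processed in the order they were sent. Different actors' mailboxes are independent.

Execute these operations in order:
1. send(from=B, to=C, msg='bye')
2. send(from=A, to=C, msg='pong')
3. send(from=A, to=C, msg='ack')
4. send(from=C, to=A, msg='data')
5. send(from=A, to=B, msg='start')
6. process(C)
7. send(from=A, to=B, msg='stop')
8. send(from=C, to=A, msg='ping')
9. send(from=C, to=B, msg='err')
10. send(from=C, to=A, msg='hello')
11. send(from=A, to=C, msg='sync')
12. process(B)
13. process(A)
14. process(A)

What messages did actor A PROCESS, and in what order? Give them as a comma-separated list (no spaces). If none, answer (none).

After 1 (send(from=B, to=C, msg='bye')): A:[] B:[] C:[bye]
After 2 (send(from=A, to=C, msg='pong')): A:[] B:[] C:[bye,pong]
After 3 (send(from=A, to=C, msg='ack')): A:[] B:[] C:[bye,pong,ack]
After 4 (send(from=C, to=A, msg='data')): A:[data] B:[] C:[bye,pong,ack]
After 5 (send(from=A, to=B, msg='start')): A:[data] B:[start] C:[bye,pong,ack]
After 6 (process(C)): A:[data] B:[start] C:[pong,ack]
After 7 (send(from=A, to=B, msg='stop')): A:[data] B:[start,stop] C:[pong,ack]
After 8 (send(from=C, to=A, msg='ping')): A:[data,ping] B:[start,stop] C:[pong,ack]
After 9 (send(from=C, to=B, msg='err')): A:[data,ping] B:[start,stop,err] C:[pong,ack]
After 10 (send(from=C, to=A, msg='hello')): A:[data,ping,hello] B:[start,stop,err] C:[pong,ack]
After 11 (send(from=A, to=C, msg='sync')): A:[data,ping,hello] B:[start,stop,err] C:[pong,ack,sync]
After 12 (process(B)): A:[data,ping,hello] B:[stop,err] C:[pong,ack,sync]
After 13 (process(A)): A:[ping,hello] B:[stop,err] C:[pong,ack,sync]
After 14 (process(A)): A:[hello] B:[stop,err] C:[pong,ack,sync]

Answer: data,ping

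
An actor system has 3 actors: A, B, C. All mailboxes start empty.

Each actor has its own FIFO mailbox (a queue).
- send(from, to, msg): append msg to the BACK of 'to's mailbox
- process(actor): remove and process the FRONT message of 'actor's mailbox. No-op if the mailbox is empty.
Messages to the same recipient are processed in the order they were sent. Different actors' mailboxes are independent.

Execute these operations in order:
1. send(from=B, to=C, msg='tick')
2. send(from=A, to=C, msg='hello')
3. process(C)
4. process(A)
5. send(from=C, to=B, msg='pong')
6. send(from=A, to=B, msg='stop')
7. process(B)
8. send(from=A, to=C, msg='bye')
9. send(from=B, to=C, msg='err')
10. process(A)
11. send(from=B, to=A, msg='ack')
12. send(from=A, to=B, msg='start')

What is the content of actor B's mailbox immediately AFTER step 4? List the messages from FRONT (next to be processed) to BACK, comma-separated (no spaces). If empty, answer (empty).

After 1 (send(from=B, to=C, msg='tick')): A:[] B:[] C:[tick]
After 2 (send(from=A, to=C, msg='hello')): A:[] B:[] C:[tick,hello]
After 3 (process(C)): A:[] B:[] C:[hello]
After 4 (process(A)): A:[] B:[] C:[hello]

(empty)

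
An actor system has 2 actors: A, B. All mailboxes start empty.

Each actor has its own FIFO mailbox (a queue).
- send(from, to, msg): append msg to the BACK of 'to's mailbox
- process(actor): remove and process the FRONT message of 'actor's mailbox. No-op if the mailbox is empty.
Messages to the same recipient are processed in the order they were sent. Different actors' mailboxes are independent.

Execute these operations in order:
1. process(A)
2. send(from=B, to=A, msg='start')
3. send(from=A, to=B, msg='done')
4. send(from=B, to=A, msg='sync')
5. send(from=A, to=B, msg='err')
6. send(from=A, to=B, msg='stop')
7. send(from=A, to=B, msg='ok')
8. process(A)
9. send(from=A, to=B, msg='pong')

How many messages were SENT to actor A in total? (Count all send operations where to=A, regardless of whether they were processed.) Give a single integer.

Answer: 2

Derivation:
After 1 (process(A)): A:[] B:[]
After 2 (send(from=B, to=A, msg='start')): A:[start] B:[]
After 3 (send(from=A, to=B, msg='done')): A:[start] B:[done]
After 4 (send(from=B, to=A, msg='sync')): A:[start,sync] B:[done]
After 5 (send(from=A, to=B, msg='err')): A:[start,sync] B:[done,err]
After 6 (send(from=A, to=B, msg='stop')): A:[start,sync] B:[done,err,stop]
After 7 (send(from=A, to=B, msg='ok')): A:[start,sync] B:[done,err,stop,ok]
After 8 (process(A)): A:[sync] B:[done,err,stop,ok]
After 9 (send(from=A, to=B, msg='pong')): A:[sync] B:[done,err,stop,ok,pong]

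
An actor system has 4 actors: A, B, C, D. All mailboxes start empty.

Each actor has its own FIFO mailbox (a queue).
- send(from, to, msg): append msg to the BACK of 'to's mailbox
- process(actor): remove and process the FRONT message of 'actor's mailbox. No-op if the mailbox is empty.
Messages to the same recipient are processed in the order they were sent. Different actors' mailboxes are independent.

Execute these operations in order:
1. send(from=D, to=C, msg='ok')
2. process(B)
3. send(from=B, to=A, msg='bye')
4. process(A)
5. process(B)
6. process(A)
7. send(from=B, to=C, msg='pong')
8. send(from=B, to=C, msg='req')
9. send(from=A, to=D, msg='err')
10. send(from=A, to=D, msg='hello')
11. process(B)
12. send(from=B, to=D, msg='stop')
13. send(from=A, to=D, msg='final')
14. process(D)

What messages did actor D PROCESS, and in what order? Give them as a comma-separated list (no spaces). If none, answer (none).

Answer: err

Derivation:
After 1 (send(from=D, to=C, msg='ok')): A:[] B:[] C:[ok] D:[]
After 2 (process(B)): A:[] B:[] C:[ok] D:[]
After 3 (send(from=B, to=A, msg='bye')): A:[bye] B:[] C:[ok] D:[]
After 4 (process(A)): A:[] B:[] C:[ok] D:[]
After 5 (process(B)): A:[] B:[] C:[ok] D:[]
After 6 (process(A)): A:[] B:[] C:[ok] D:[]
After 7 (send(from=B, to=C, msg='pong')): A:[] B:[] C:[ok,pong] D:[]
After 8 (send(from=B, to=C, msg='req')): A:[] B:[] C:[ok,pong,req] D:[]
After 9 (send(from=A, to=D, msg='err')): A:[] B:[] C:[ok,pong,req] D:[err]
After 10 (send(from=A, to=D, msg='hello')): A:[] B:[] C:[ok,pong,req] D:[err,hello]
After 11 (process(B)): A:[] B:[] C:[ok,pong,req] D:[err,hello]
After 12 (send(from=B, to=D, msg='stop')): A:[] B:[] C:[ok,pong,req] D:[err,hello,stop]
After 13 (send(from=A, to=D, msg='final')): A:[] B:[] C:[ok,pong,req] D:[err,hello,stop,final]
After 14 (process(D)): A:[] B:[] C:[ok,pong,req] D:[hello,stop,final]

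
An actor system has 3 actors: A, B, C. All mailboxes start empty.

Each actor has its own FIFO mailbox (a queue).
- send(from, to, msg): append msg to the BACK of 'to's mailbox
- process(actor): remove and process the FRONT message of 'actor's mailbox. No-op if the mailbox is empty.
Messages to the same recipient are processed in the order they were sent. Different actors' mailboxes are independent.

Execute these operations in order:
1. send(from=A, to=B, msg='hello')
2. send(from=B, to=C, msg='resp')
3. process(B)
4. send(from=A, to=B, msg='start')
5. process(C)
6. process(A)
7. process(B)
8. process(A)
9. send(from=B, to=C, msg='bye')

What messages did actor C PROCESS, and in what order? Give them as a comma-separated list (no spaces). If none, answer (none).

Answer: resp

Derivation:
After 1 (send(from=A, to=B, msg='hello')): A:[] B:[hello] C:[]
After 2 (send(from=B, to=C, msg='resp')): A:[] B:[hello] C:[resp]
After 3 (process(B)): A:[] B:[] C:[resp]
After 4 (send(from=A, to=B, msg='start')): A:[] B:[start] C:[resp]
After 5 (process(C)): A:[] B:[start] C:[]
After 6 (process(A)): A:[] B:[start] C:[]
After 7 (process(B)): A:[] B:[] C:[]
After 8 (process(A)): A:[] B:[] C:[]
After 9 (send(from=B, to=C, msg='bye')): A:[] B:[] C:[bye]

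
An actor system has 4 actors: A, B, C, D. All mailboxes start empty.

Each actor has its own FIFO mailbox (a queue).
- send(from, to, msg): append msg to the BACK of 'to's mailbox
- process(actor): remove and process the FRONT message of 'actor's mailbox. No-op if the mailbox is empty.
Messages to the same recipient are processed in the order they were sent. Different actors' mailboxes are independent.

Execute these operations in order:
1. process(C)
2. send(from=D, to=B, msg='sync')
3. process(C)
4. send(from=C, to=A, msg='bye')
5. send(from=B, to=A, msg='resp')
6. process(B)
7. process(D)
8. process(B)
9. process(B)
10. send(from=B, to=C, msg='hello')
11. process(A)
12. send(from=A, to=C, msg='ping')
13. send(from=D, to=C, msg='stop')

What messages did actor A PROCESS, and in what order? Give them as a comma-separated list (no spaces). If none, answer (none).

After 1 (process(C)): A:[] B:[] C:[] D:[]
After 2 (send(from=D, to=B, msg='sync')): A:[] B:[sync] C:[] D:[]
After 3 (process(C)): A:[] B:[sync] C:[] D:[]
After 4 (send(from=C, to=A, msg='bye')): A:[bye] B:[sync] C:[] D:[]
After 5 (send(from=B, to=A, msg='resp')): A:[bye,resp] B:[sync] C:[] D:[]
After 6 (process(B)): A:[bye,resp] B:[] C:[] D:[]
After 7 (process(D)): A:[bye,resp] B:[] C:[] D:[]
After 8 (process(B)): A:[bye,resp] B:[] C:[] D:[]
After 9 (process(B)): A:[bye,resp] B:[] C:[] D:[]
After 10 (send(from=B, to=C, msg='hello')): A:[bye,resp] B:[] C:[hello] D:[]
After 11 (process(A)): A:[resp] B:[] C:[hello] D:[]
After 12 (send(from=A, to=C, msg='ping')): A:[resp] B:[] C:[hello,ping] D:[]
After 13 (send(from=D, to=C, msg='stop')): A:[resp] B:[] C:[hello,ping,stop] D:[]

Answer: bye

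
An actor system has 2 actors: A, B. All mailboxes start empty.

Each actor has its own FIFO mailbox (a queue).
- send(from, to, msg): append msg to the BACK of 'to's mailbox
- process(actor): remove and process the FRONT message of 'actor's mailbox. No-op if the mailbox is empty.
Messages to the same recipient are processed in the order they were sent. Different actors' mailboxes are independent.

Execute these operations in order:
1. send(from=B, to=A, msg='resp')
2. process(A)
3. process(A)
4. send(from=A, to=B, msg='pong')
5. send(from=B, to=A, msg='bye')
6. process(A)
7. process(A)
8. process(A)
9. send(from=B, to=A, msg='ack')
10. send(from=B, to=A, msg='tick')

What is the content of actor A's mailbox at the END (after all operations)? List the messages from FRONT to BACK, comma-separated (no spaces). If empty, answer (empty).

Answer: ack,tick

Derivation:
After 1 (send(from=B, to=A, msg='resp')): A:[resp] B:[]
After 2 (process(A)): A:[] B:[]
After 3 (process(A)): A:[] B:[]
After 4 (send(from=A, to=B, msg='pong')): A:[] B:[pong]
After 5 (send(from=B, to=A, msg='bye')): A:[bye] B:[pong]
After 6 (process(A)): A:[] B:[pong]
After 7 (process(A)): A:[] B:[pong]
After 8 (process(A)): A:[] B:[pong]
After 9 (send(from=B, to=A, msg='ack')): A:[ack] B:[pong]
After 10 (send(from=B, to=A, msg='tick')): A:[ack,tick] B:[pong]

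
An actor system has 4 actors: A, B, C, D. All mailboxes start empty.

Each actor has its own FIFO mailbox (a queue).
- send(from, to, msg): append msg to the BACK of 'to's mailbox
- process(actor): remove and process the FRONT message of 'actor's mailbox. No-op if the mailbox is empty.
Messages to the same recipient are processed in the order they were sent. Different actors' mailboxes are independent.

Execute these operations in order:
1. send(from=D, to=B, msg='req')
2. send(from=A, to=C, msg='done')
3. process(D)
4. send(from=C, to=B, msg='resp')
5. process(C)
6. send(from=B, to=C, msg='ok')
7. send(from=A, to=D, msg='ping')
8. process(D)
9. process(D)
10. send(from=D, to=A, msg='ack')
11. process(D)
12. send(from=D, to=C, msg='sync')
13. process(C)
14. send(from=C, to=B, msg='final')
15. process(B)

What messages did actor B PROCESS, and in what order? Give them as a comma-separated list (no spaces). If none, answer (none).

After 1 (send(from=D, to=B, msg='req')): A:[] B:[req] C:[] D:[]
After 2 (send(from=A, to=C, msg='done')): A:[] B:[req] C:[done] D:[]
After 3 (process(D)): A:[] B:[req] C:[done] D:[]
After 4 (send(from=C, to=B, msg='resp')): A:[] B:[req,resp] C:[done] D:[]
After 5 (process(C)): A:[] B:[req,resp] C:[] D:[]
After 6 (send(from=B, to=C, msg='ok')): A:[] B:[req,resp] C:[ok] D:[]
After 7 (send(from=A, to=D, msg='ping')): A:[] B:[req,resp] C:[ok] D:[ping]
After 8 (process(D)): A:[] B:[req,resp] C:[ok] D:[]
After 9 (process(D)): A:[] B:[req,resp] C:[ok] D:[]
After 10 (send(from=D, to=A, msg='ack')): A:[ack] B:[req,resp] C:[ok] D:[]
After 11 (process(D)): A:[ack] B:[req,resp] C:[ok] D:[]
After 12 (send(from=D, to=C, msg='sync')): A:[ack] B:[req,resp] C:[ok,sync] D:[]
After 13 (process(C)): A:[ack] B:[req,resp] C:[sync] D:[]
After 14 (send(from=C, to=B, msg='final')): A:[ack] B:[req,resp,final] C:[sync] D:[]
After 15 (process(B)): A:[ack] B:[resp,final] C:[sync] D:[]

Answer: req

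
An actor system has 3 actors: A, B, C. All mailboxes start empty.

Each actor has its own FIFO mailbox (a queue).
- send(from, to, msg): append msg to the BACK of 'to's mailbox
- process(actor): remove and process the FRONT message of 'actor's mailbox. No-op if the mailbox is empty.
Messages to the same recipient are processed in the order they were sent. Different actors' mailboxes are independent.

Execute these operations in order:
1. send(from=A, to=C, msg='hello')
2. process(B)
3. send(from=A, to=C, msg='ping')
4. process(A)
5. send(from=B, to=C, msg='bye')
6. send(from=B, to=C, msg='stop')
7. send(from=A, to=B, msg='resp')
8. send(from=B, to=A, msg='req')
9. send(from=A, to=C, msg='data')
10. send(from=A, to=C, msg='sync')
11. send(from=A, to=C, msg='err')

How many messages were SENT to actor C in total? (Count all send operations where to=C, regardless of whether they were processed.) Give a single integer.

Answer: 7

Derivation:
After 1 (send(from=A, to=C, msg='hello')): A:[] B:[] C:[hello]
After 2 (process(B)): A:[] B:[] C:[hello]
After 3 (send(from=A, to=C, msg='ping')): A:[] B:[] C:[hello,ping]
After 4 (process(A)): A:[] B:[] C:[hello,ping]
After 5 (send(from=B, to=C, msg='bye')): A:[] B:[] C:[hello,ping,bye]
After 6 (send(from=B, to=C, msg='stop')): A:[] B:[] C:[hello,ping,bye,stop]
After 7 (send(from=A, to=B, msg='resp')): A:[] B:[resp] C:[hello,ping,bye,stop]
After 8 (send(from=B, to=A, msg='req')): A:[req] B:[resp] C:[hello,ping,bye,stop]
After 9 (send(from=A, to=C, msg='data')): A:[req] B:[resp] C:[hello,ping,bye,stop,data]
After 10 (send(from=A, to=C, msg='sync')): A:[req] B:[resp] C:[hello,ping,bye,stop,data,sync]
After 11 (send(from=A, to=C, msg='err')): A:[req] B:[resp] C:[hello,ping,bye,stop,data,sync,err]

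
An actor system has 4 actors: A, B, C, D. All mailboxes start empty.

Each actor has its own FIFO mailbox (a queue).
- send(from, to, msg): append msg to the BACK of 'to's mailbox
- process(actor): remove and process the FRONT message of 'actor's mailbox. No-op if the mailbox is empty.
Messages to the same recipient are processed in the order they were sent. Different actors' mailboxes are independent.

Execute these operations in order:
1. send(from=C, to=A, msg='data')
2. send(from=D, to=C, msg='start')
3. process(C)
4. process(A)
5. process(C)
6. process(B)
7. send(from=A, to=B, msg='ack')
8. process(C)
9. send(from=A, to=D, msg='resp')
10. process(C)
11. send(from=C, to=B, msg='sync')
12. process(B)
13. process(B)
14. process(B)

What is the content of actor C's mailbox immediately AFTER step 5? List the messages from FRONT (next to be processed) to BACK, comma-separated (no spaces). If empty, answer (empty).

After 1 (send(from=C, to=A, msg='data')): A:[data] B:[] C:[] D:[]
After 2 (send(from=D, to=C, msg='start')): A:[data] B:[] C:[start] D:[]
After 3 (process(C)): A:[data] B:[] C:[] D:[]
After 4 (process(A)): A:[] B:[] C:[] D:[]
After 5 (process(C)): A:[] B:[] C:[] D:[]

(empty)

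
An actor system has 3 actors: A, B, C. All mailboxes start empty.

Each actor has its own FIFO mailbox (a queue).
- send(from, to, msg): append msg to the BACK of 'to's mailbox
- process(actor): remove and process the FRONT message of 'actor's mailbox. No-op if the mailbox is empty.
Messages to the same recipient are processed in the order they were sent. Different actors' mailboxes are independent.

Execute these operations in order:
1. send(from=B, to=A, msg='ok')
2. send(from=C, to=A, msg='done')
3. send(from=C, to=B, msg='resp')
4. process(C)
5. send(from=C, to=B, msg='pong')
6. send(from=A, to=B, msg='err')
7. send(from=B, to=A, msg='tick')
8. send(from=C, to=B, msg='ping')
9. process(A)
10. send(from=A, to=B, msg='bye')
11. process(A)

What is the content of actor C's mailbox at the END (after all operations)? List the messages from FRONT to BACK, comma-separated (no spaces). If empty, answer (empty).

Answer: (empty)

Derivation:
After 1 (send(from=B, to=A, msg='ok')): A:[ok] B:[] C:[]
After 2 (send(from=C, to=A, msg='done')): A:[ok,done] B:[] C:[]
After 3 (send(from=C, to=B, msg='resp')): A:[ok,done] B:[resp] C:[]
After 4 (process(C)): A:[ok,done] B:[resp] C:[]
After 5 (send(from=C, to=B, msg='pong')): A:[ok,done] B:[resp,pong] C:[]
After 6 (send(from=A, to=B, msg='err')): A:[ok,done] B:[resp,pong,err] C:[]
After 7 (send(from=B, to=A, msg='tick')): A:[ok,done,tick] B:[resp,pong,err] C:[]
After 8 (send(from=C, to=B, msg='ping')): A:[ok,done,tick] B:[resp,pong,err,ping] C:[]
After 9 (process(A)): A:[done,tick] B:[resp,pong,err,ping] C:[]
After 10 (send(from=A, to=B, msg='bye')): A:[done,tick] B:[resp,pong,err,ping,bye] C:[]
After 11 (process(A)): A:[tick] B:[resp,pong,err,ping,bye] C:[]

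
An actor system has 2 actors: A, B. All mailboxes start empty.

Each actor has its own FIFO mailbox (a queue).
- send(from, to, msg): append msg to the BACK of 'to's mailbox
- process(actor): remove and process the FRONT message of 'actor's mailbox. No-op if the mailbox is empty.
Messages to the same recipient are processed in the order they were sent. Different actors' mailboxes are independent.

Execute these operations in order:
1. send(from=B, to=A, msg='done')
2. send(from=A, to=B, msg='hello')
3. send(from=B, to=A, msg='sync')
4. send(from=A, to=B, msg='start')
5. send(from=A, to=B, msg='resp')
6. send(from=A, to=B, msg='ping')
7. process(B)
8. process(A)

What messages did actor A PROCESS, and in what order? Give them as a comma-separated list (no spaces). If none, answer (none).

Answer: done

Derivation:
After 1 (send(from=B, to=A, msg='done')): A:[done] B:[]
After 2 (send(from=A, to=B, msg='hello')): A:[done] B:[hello]
After 3 (send(from=B, to=A, msg='sync')): A:[done,sync] B:[hello]
After 4 (send(from=A, to=B, msg='start')): A:[done,sync] B:[hello,start]
After 5 (send(from=A, to=B, msg='resp')): A:[done,sync] B:[hello,start,resp]
After 6 (send(from=A, to=B, msg='ping')): A:[done,sync] B:[hello,start,resp,ping]
After 7 (process(B)): A:[done,sync] B:[start,resp,ping]
After 8 (process(A)): A:[sync] B:[start,resp,ping]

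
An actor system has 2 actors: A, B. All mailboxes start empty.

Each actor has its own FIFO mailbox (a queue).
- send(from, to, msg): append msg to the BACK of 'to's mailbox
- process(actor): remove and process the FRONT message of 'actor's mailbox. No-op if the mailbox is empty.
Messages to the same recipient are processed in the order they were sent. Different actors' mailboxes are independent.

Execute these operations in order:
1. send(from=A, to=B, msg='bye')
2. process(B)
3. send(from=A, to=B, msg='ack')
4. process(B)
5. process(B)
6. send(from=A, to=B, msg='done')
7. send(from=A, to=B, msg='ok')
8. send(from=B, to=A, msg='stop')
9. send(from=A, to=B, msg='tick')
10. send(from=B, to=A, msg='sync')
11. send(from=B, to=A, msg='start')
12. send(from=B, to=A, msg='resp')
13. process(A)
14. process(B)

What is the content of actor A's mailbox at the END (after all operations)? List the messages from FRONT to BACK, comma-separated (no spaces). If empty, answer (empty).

After 1 (send(from=A, to=B, msg='bye')): A:[] B:[bye]
After 2 (process(B)): A:[] B:[]
After 3 (send(from=A, to=B, msg='ack')): A:[] B:[ack]
After 4 (process(B)): A:[] B:[]
After 5 (process(B)): A:[] B:[]
After 6 (send(from=A, to=B, msg='done')): A:[] B:[done]
After 7 (send(from=A, to=B, msg='ok')): A:[] B:[done,ok]
After 8 (send(from=B, to=A, msg='stop')): A:[stop] B:[done,ok]
After 9 (send(from=A, to=B, msg='tick')): A:[stop] B:[done,ok,tick]
After 10 (send(from=B, to=A, msg='sync')): A:[stop,sync] B:[done,ok,tick]
After 11 (send(from=B, to=A, msg='start')): A:[stop,sync,start] B:[done,ok,tick]
After 12 (send(from=B, to=A, msg='resp')): A:[stop,sync,start,resp] B:[done,ok,tick]
After 13 (process(A)): A:[sync,start,resp] B:[done,ok,tick]
After 14 (process(B)): A:[sync,start,resp] B:[ok,tick]

Answer: sync,start,resp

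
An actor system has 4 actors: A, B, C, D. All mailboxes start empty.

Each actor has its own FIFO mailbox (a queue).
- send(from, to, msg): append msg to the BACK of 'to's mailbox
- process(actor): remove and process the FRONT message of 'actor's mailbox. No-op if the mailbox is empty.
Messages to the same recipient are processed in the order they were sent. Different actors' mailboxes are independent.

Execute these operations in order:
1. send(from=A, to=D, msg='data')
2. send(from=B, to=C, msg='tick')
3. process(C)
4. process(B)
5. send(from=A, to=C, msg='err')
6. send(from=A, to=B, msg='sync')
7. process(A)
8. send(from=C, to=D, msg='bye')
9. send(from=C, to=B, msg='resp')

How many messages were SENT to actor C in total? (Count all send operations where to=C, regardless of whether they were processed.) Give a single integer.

Answer: 2

Derivation:
After 1 (send(from=A, to=D, msg='data')): A:[] B:[] C:[] D:[data]
After 2 (send(from=B, to=C, msg='tick')): A:[] B:[] C:[tick] D:[data]
After 3 (process(C)): A:[] B:[] C:[] D:[data]
After 4 (process(B)): A:[] B:[] C:[] D:[data]
After 5 (send(from=A, to=C, msg='err')): A:[] B:[] C:[err] D:[data]
After 6 (send(from=A, to=B, msg='sync')): A:[] B:[sync] C:[err] D:[data]
After 7 (process(A)): A:[] B:[sync] C:[err] D:[data]
After 8 (send(from=C, to=D, msg='bye')): A:[] B:[sync] C:[err] D:[data,bye]
After 9 (send(from=C, to=B, msg='resp')): A:[] B:[sync,resp] C:[err] D:[data,bye]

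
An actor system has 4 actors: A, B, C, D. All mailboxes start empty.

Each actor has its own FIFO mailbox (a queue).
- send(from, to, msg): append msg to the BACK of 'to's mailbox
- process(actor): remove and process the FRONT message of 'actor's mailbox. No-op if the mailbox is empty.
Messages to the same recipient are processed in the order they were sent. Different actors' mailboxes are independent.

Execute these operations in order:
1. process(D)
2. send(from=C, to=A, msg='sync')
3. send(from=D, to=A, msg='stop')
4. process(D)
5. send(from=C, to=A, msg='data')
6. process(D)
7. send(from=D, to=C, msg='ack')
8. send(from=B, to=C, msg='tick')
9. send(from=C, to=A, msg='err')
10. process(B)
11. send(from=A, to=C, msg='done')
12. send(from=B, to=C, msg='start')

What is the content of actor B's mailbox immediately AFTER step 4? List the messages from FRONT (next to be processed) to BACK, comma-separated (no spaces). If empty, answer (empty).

After 1 (process(D)): A:[] B:[] C:[] D:[]
After 2 (send(from=C, to=A, msg='sync')): A:[sync] B:[] C:[] D:[]
After 3 (send(from=D, to=A, msg='stop')): A:[sync,stop] B:[] C:[] D:[]
After 4 (process(D)): A:[sync,stop] B:[] C:[] D:[]

(empty)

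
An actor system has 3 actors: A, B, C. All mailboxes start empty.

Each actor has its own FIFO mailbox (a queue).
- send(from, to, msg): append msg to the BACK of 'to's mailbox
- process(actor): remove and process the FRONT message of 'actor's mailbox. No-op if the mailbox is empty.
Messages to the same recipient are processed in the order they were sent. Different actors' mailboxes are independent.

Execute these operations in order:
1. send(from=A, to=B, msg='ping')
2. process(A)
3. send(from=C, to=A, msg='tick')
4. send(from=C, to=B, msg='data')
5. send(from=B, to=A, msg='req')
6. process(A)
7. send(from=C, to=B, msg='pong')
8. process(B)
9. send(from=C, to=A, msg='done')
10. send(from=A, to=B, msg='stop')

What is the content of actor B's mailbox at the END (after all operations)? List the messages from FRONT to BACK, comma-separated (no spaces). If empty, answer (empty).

After 1 (send(from=A, to=B, msg='ping')): A:[] B:[ping] C:[]
After 2 (process(A)): A:[] B:[ping] C:[]
After 3 (send(from=C, to=A, msg='tick')): A:[tick] B:[ping] C:[]
After 4 (send(from=C, to=B, msg='data')): A:[tick] B:[ping,data] C:[]
After 5 (send(from=B, to=A, msg='req')): A:[tick,req] B:[ping,data] C:[]
After 6 (process(A)): A:[req] B:[ping,data] C:[]
After 7 (send(from=C, to=B, msg='pong')): A:[req] B:[ping,data,pong] C:[]
After 8 (process(B)): A:[req] B:[data,pong] C:[]
After 9 (send(from=C, to=A, msg='done')): A:[req,done] B:[data,pong] C:[]
After 10 (send(from=A, to=B, msg='stop')): A:[req,done] B:[data,pong,stop] C:[]

Answer: data,pong,stop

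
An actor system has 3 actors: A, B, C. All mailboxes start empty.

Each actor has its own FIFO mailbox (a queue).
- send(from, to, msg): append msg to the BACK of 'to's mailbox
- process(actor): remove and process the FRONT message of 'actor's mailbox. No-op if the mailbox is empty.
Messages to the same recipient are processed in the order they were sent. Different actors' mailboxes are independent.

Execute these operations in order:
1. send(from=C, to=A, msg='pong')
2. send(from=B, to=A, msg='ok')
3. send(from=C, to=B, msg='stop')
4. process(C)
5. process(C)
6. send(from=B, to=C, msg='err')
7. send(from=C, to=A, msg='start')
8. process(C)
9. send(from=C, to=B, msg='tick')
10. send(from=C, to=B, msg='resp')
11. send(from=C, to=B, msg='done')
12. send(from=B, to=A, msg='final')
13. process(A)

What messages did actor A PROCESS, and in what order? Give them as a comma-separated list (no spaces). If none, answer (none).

After 1 (send(from=C, to=A, msg='pong')): A:[pong] B:[] C:[]
After 2 (send(from=B, to=A, msg='ok')): A:[pong,ok] B:[] C:[]
After 3 (send(from=C, to=B, msg='stop')): A:[pong,ok] B:[stop] C:[]
After 4 (process(C)): A:[pong,ok] B:[stop] C:[]
After 5 (process(C)): A:[pong,ok] B:[stop] C:[]
After 6 (send(from=B, to=C, msg='err')): A:[pong,ok] B:[stop] C:[err]
After 7 (send(from=C, to=A, msg='start')): A:[pong,ok,start] B:[stop] C:[err]
After 8 (process(C)): A:[pong,ok,start] B:[stop] C:[]
After 9 (send(from=C, to=B, msg='tick')): A:[pong,ok,start] B:[stop,tick] C:[]
After 10 (send(from=C, to=B, msg='resp')): A:[pong,ok,start] B:[stop,tick,resp] C:[]
After 11 (send(from=C, to=B, msg='done')): A:[pong,ok,start] B:[stop,tick,resp,done] C:[]
After 12 (send(from=B, to=A, msg='final')): A:[pong,ok,start,final] B:[stop,tick,resp,done] C:[]
After 13 (process(A)): A:[ok,start,final] B:[stop,tick,resp,done] C:[]

Answer: pong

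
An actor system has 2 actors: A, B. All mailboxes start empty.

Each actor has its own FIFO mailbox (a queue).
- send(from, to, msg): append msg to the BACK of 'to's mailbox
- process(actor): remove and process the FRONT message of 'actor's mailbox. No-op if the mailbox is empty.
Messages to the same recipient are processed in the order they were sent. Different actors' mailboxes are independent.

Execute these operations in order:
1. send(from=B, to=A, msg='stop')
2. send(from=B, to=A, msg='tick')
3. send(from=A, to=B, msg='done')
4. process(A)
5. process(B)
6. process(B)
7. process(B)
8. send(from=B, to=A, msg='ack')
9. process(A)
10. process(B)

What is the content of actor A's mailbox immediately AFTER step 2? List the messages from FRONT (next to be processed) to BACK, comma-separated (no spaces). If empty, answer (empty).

After 1 (send(from=B, to=A, msg='stop')): A:[stop] B:[]
After 2 (send(from=B, to=A, msg='tick')): A:[stop,tick] B:[]

stop,tick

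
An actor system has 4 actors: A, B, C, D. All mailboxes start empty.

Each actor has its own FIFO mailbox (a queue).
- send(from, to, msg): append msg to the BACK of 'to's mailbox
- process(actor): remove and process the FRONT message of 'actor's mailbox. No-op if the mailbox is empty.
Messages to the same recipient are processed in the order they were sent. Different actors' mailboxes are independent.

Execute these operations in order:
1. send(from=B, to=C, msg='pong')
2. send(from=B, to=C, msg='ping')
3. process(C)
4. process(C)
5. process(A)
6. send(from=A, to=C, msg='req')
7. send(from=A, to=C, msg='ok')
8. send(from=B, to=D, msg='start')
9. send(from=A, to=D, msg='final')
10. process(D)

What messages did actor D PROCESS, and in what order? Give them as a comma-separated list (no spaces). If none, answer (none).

After 1 (send(from=B, to=C, msg='pong')): A:[] B:[] C:[pong] D:[]
After 2 (send(from=B, to=C, msg='ping')): A:[] B:[] C:[pong,ping] D:[]
After 3 (process(C)): A:[] B:[] C:[ping] D:[]
After 4 (process(C)): A:[] B:[] C:[] D:[]
After 5 (process(A)): A:[] B:[] C:[] D:[]
After 6 (send(from=A, to=C, msg='req')): A:[] B:[] C:[req] D:[]
After 7 (send(from=A, to=C, msg='ok')): A:[] B:[] C:[req,ok] D:[]
After 8 (send(from=B, to=D, msg='start')): A:[] B:[] C:[req,ok] D:[start]
After 9 (send(from=A, to=D, msg='final')): A:[] B:[] C:[req,ok] D:[start,final]
After 10 (process(D)): A:[] B:[] C:[req,ok] D:[final]

Answer: start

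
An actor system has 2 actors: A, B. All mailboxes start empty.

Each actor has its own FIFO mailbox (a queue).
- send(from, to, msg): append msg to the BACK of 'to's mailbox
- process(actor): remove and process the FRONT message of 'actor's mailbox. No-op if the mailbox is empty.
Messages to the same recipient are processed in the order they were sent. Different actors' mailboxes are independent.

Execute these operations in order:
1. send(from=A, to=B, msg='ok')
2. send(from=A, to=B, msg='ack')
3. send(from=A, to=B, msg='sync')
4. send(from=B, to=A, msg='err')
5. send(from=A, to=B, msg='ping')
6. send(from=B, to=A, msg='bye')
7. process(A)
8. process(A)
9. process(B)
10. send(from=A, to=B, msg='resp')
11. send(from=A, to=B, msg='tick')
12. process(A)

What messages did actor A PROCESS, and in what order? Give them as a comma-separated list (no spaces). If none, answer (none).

After 1 (send(from=A, to=B, msg='ok')): A:[] B:[ok]
After 2 (send(from=A, to=B, msg='ack')): A:[] B:[ok,ack]
After 3 (send(from=A, to=B, msg='sync')): A:[] B:[ok,ack,sync]
After 4 (send(from=B, to=A, msg='err')): A:[err] B:[ok,ack,sync]
After 5 (send(from=A, to=B, msg='ping')): A:[err] B:[ok,ack,sync,ping]
After 6 (send(from=B, to=A, msg='bye')): A:[err,bye] B:[ok,ack,sync,ping]
After 7 (process(A)): A:[bye] B:[ok,ack,sync,ping]
After 8 (process(A)): A:[] B:[ok,ack,sync,ping]
After 9 (process(B)): A:[] B:[ack,sync,ping]
After 10 (send(from=A, to=B, msg='resp')): A:[] B:[ack,sync,ping,resp]
After 11 (send(from=A, to=B, msg='tick')): A:[] B:[ack,sync,ping,resp,tick]
After 12 (process(A)): A:[] B:[ack,sync,ping,resp,tick]

Answer: err,bye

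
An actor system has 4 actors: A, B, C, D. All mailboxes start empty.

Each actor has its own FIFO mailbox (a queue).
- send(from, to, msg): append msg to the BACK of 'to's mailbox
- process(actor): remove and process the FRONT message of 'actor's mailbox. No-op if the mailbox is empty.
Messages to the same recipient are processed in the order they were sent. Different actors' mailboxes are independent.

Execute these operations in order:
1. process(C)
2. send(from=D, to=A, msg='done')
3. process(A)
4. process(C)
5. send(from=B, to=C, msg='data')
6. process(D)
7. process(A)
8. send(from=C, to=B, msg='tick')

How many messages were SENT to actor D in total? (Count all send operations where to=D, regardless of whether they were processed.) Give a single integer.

After 1 (process(C)): A:[] B:[] C:[] D:[]
After 2 (send(from=D, to=A, msg='done')): A:[done] B:[] C:[] D:[]
After 3 (process(A)): A:[] B:[] C:[] D:[]
After 4 (process(C)): A:[] B:[] C:[] D:[]
After 5 (send(from=B, to=C, msg='data')): A:[] B:[] C:[data] D:[]
After 6 (process(D)): A:[] B:[] C:[data] D:[]
After 7 (process(A)): A:[] B:[] C:[data] D:[]
After 8 (send(from=C, to=B, msg='tick')): A:[] B:[tick] C:[data] D:[]

Answer: 0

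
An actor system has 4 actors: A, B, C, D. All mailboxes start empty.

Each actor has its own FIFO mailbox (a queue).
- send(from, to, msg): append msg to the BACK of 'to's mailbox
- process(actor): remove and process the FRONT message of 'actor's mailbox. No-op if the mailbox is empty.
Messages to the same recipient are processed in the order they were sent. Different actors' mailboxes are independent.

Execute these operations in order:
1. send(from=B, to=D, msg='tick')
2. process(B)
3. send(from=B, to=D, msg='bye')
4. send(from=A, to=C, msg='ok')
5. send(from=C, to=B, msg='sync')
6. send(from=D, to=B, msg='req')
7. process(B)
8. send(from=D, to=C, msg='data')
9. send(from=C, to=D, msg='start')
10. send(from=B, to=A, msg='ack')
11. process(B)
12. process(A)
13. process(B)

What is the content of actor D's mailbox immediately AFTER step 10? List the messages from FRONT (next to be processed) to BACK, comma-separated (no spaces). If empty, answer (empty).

After 1 (send(from=B, to=D, msg='tick')): A:[] B:[] C:[] D:[tick]
After 2 (process(B)): A:[] B:[] C:[] D:[tick]
After 3 (send(from=B, to=D, msg='bye')): A:[] B:[] C:[] D:[tick,bye]
After 4 (send(from=A, to=C, msg='ok')): A:[] B:[] C:[ok] D:[tick,bye]
After 5 (send(from=C, to=B, msg='sync')): A:[] B:[sync] C:[ok] D:[tick,bye]
After 6 (send(from=D, to=B, msg='req')): A:[] B:[sync,req] C:[ok] D:[tick,bye]
After 7 (process(B)): A:[] B:[req] C:[ok] D:[tick,bye]
After 8 (send(from=D, to=C, msg='data')): A:[] B:[req] C:[ok,data] D:[tick,bye]
After 9 (send(from=C, to=D, msg='start')): A:[] B:[req] C:[ok,data] D:[tick,bye,start]
After 10 (send(from=B, to=A, msg='ack')): A:[ack] B:[req] C:[ok,data] D:[tick,bye,start]

tick,bye,start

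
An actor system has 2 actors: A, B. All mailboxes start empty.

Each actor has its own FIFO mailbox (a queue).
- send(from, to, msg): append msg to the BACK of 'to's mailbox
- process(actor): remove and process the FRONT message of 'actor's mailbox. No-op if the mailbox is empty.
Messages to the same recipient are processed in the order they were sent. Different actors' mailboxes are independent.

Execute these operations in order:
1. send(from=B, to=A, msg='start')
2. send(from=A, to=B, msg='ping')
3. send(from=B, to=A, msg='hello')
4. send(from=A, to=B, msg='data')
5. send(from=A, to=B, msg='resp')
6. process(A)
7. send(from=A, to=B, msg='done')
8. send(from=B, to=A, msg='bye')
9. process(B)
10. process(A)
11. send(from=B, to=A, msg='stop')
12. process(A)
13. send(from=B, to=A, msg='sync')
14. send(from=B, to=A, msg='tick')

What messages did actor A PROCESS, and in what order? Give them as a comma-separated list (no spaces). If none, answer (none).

After 1 (send(from=B, to=A, msg='start')): A:[start] B:[]
After 2 (send(from=A, to=B, msg='ping')): A:[start] B:[ping]
After 3 (send(from=B, to=A, msg='hello')): A:[start,hello] B:[ping]
After 4 (send(from=A, to=B, msg='data')): A:[start,hello] B:[ping,data]
After 5 (send(from=A, to=B, msg='resp')): A:[start,hello] B:[ping,data,resp]
After 6 (process(A)): A:[hello] B:[ping,data,resp]
After 7 (send(from=A, to=B, msg='done')): A:[hello] B:[ping,data,resp,done]
After 8 (send(from=B, to=A, msg='bye')): A:[hello,bye] B:[ping,data,resp,done]
After 9 (process(B)): A:[hello,bye] B:[data,resp,done]
After 10 (process(A)): A:[bye] B:[data,resp,done]
After 11 (send(from=B, to=A, msg='stop')): A:[bye,stop] B:[data,resp,done]
After 12 (process(A)): A:[stop] B:[data,resp,done]
After 13 (send(from=B, to=A, msg='sync')): A:[stop,sync] B:[data,resp,done]
After 14 (send(from=B, to=A, msg='tick')): A:[stop,sync,tick] B:[data,resp,done]

Answer: start,hello,bye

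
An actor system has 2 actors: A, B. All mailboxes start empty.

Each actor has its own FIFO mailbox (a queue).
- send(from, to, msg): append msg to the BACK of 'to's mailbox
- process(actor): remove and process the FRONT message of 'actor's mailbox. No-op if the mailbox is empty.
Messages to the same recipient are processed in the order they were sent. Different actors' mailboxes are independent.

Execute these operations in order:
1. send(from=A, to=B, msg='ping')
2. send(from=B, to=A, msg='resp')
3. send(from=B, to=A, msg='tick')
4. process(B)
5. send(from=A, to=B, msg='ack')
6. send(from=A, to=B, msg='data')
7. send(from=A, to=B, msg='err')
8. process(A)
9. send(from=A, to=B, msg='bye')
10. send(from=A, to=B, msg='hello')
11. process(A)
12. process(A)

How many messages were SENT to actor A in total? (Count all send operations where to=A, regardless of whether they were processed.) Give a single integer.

After 1 (send(from=A, to=B, msg='ping')): A:[] B:[ping]
After 2 (send(from=B, to=A, msg='resp')): A:[resp] B:[ping]
After 3 (send(from=B, to=A, msg='tick')): A:[resp,tick] B:[ping]
After 4 (process(B)): A:[resp,tick] B:[]
After 5 (send(from=A, to=B, msg='ack')): A:[resp,tick] B:[ack]
After 6 (send(from=A, to=B, msg='data')): A:[resp,tick] B:[ack,data]
After 7 (send(from=A, to=B, msg='err')): A:[resp,tick] B:[ack,data,err]
After 8 (process(A)): A:[tick] B:[ack,data,err]
After 9 (send(from=A, to=B, msg='bye')): A:[tick] B:[ack,data,err,bye]
After 10 (send(from=A, to=B, msg='hello')): A:[tick] B:[ack,data,err,bye,hello]
After 11 (process(A)): A:[] B:[ack,data,err,bye,hello]
After 12 (process(A)): A:[] B:[ack,data,err,bye,hello]

Answer: 2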